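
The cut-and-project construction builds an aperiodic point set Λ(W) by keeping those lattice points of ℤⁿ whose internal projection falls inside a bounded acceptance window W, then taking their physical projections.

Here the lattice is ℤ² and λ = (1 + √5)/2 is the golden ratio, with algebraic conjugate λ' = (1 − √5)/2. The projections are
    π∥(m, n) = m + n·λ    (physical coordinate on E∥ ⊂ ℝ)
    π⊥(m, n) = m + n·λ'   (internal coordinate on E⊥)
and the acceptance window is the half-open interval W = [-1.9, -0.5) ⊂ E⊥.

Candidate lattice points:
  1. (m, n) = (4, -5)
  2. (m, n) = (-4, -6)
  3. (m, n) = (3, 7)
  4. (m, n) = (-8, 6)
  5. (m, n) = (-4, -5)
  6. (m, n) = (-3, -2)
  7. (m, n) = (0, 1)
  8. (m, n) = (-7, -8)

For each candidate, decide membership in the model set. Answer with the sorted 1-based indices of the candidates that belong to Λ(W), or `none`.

3, 5, 6, 7

Numerically λ ≈ 1.61803 and λ' = −1/λ ≈ -0.61803.
[1] lift (4,-5): star map gives 7.09017; window check -1.9 ≤ 7.09017 < -0.5 is false → out
[2] lift (-4,-6): star map gives -0.29180; window check -1.9 ≤ -0.29180 < -0.5 is false → out
[3] lift (3,7): star map gives -1.32624; window check -1.9 ≤ -1.32624 < -0.5 is true → IN Λ
[4] lift (-8,6): star map gives -11.70820; window check -1.9 ≤ -11.70820 < -0.5 is false → out
[5] lift (-4,-5): star map gives -0.90983; window check -1.9 ≤ -0.90983 < -0.5 is true → IN Λ
[6] lift (-3,-2): star map gives -1.76393; window check -1.9 ≤ -1.76393 < -0.5 is true → IN Λ
[7] lift (0,1): star map gives -0.61803; window check -1.9 ≤ -0.61803 < -0.5 is true → IN Λ
[8] lift (-7,-8): star map gives -2.05573; window check -1.9 ≤ -2.05573 < -0.5 is false → out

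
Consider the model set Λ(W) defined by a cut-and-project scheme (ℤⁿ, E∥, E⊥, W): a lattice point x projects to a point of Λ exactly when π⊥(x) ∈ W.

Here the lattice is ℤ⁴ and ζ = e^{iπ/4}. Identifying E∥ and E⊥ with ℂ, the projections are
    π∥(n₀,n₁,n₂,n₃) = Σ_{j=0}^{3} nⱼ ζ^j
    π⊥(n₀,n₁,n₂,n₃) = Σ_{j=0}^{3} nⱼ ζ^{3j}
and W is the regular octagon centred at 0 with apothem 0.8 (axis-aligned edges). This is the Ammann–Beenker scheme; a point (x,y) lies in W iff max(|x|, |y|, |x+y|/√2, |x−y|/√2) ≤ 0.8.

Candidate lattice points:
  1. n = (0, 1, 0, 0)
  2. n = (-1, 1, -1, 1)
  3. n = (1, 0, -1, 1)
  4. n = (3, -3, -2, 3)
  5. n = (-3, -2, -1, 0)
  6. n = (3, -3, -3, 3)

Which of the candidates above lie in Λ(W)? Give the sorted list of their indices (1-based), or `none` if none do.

none

Internal map: ζ^{3j} for j=0..3 gives (1,0), (−√2/2,√2/2), (0,−1), (√2/2,√2/2).
candidate 1: n = (0, 1, 0, 0) → π⊥ ≈ (-0.70711, +0.70711); max(|x|,|y|,|x±y|/√2) = 1.00000 > 0.8 ⇒ ∉ W
candidate 2: n = (-1, 1, -1, 1) → π⊥ ≈ (-1.00000, +2.41421); max(|x|,|y|,|x±y|/√2) = 2.41421 > 0.8 ⇒ ∉ W
candidate 3: n = (1, 0, -1, 1) → π⊥ ≈ (+1.70711, +1.70711); max(|x|,|y|,|x±y|/√2) = 2.41421 > 0.8 ⇒ ∉ W
candidate 4: n = (3, -3, -2, 3) → π⊥ ≈ (+7.24264, +2.00000); max(|x|,|y|,|x±y|/√2) = 7.24264 > 0.8 ⇒ ∉ W
candidate 5: n = (-3, -2, -1, 0) → π⊥ ≈ (-1.58579, -0.41421); max(|x|,|y|,|x±y|/√2) = 1.58579 > 0.8 ⇒ ∉ W
candidate 6: n = (3, -3, -3, 3) → π⊥ ≈ (+7.24264, +3.00000); max(|x|,|y|,|x±y|/√2) = 7.24264 > 0.8 ⇒ ∉ W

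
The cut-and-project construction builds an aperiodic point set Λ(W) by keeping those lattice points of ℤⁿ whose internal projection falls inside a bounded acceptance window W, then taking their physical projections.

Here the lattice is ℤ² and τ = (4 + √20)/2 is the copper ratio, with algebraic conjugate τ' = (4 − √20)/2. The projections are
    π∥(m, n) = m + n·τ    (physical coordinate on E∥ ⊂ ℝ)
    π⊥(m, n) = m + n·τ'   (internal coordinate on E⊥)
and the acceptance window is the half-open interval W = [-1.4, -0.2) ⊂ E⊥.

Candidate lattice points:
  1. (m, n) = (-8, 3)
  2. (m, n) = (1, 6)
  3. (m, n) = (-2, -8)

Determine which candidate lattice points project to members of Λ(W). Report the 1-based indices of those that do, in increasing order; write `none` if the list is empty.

2

τ' = (4−√20)/2 ≈ -0.23607.
[1] lift (-8,3): star map gives -8.70820; window check -1.4 ≤ -8.70820 < -0.2 is false → out
[2] lift (1,6): star map gives -0.41641; window check -1.4 ≤ -0.41641 < -0.2 is true → IN Λ
[3] lift (-2,-8): star map gives -0.11146; window check -1.4 ≤ -0.11146 < -0.2 is false → out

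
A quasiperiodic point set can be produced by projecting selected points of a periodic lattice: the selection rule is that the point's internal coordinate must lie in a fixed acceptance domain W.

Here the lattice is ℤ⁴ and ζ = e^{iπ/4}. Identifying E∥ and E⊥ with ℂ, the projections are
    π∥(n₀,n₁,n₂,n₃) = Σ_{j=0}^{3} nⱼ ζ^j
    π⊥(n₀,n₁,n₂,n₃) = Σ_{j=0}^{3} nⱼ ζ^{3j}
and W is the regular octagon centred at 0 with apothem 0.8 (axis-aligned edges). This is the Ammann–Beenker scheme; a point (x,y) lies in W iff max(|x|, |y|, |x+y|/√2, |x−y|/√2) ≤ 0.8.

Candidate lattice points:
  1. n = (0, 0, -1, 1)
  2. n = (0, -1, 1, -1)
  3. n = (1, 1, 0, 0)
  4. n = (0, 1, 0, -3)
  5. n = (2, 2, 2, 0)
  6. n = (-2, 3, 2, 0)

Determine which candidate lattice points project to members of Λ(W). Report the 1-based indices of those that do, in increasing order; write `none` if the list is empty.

3

With ζ = e^{iπ/4} the internal vectors are ζ^0,ζ^3,ζ^6,ζ^9.
#1 (0, 0, -1, 1): internal (0.707107, 1.707107); octagon support 1.707107 vs apothem 0.8 → ∉ W
#2 (0, -1, 1, -1): internal (0.000000, -2.414214); octagon support 2.414214 vs apothem 0.8 → ∉ W
#3 (1, 1, 0, 0): internal (0.292893, 0.707107); octagon support 0.707107 vs apothem 0.8 → ∈ W
#4 (0, 1, 0, -3): internal (-2.828427, -1.414214); octagon support 3.000000 vs apothem 0.8 → ∉ W
#5 (2, 2, 2, 0): internal (0.585786, -0.585786); octagon support 0.828427 vs apothem 0.8 → ∉ W
#6 (-2, 3, 2, 0): internal (-4.121320, 0.121320); octagon support 4.121320 vs apothem 0.8 → ∉ W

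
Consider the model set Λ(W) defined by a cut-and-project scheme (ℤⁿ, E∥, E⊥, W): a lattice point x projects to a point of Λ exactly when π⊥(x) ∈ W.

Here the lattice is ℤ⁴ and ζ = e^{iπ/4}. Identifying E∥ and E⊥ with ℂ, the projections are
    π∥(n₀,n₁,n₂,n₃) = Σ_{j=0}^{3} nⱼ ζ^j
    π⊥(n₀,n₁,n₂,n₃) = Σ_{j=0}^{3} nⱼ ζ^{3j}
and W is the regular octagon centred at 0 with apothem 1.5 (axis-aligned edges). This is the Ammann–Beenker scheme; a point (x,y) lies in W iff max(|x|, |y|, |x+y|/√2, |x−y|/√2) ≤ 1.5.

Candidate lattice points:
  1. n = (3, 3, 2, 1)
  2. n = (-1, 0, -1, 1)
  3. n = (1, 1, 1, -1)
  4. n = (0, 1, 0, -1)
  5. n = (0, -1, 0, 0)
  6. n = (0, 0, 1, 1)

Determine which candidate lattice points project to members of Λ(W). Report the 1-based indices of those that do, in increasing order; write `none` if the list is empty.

With ζ = e^{iπ/4} the internal vectors are ζ^0,ζ^3,ζ^6,ζ^9.
candidate 1: n = (3, 3, 2, 1) → π⊥ ≈ (+1.5858, +0.8284); max(|x|,|y|,|x±y|/√2) = 1.7071 > 1.5 ⇒ ∉ W
candidate 2: n = (-1, 0, -1, 1) → π⊥ ≈ (-0.2929, +1.7071); max(|x|,|y|,|x±y|/√2) = 1.7071 > 1.5 ⇒ ∉ W
candidate 3: n = (1, 1, 1, -1) → π⊥ ≈ (-0.4142, -1.0000); max(|x|,|y|,|x±y|/√2) = 1.0000 ≤ 1.5 ⇒ ∈ W
candidate 4: n = (0, 1, 0, -1) → π⊥ ≈ (-1.4142, +0.0000); max(|x|,|y|,|x±y|/√2) = 1.4142 ≤ 1.5 ⇒ ∈ W
candidate 5: n = (0, -1, 0, 0) → π⊥ ≈ (+0.7071, -0.7071); max(|x|,|y|,|x±y|/√2) = 1.0000 ≤ 1.5 ⇒ ∈ W
candidate 6: n = (0, 0, 1, 1) → π⊥ ≈ (+0.7071, -0.2929); max(|x|,|y|,|x±y|/√2) = 0.7071 ≤ 1.5 ⇒ ∈ W

3, 4, 5, 6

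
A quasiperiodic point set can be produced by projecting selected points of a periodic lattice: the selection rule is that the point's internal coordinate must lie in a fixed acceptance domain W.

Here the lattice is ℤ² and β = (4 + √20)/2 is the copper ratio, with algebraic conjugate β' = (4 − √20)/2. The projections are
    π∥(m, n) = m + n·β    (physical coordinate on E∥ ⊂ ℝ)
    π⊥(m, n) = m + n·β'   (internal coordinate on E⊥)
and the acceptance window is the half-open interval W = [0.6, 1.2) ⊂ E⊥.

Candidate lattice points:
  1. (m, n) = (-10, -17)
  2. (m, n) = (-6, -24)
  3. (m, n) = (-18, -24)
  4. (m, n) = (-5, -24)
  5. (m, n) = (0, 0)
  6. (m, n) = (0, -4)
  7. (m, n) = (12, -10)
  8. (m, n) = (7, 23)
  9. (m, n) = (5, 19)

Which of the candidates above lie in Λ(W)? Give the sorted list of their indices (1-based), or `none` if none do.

4, 6

Compute β' = (4−√20)/2 = -0.236068, so π⊥(m,n) = m -0.236068·n.
#1 (-10,-17): internal coord -10 + (-17)·β' = -5.986844; -5.986844 ∉ [0.6, 1.2) → out
#2 (-6,-24): internal coord -6 + (-24)·β' = -0.334369; -0.334369 ∉ [0.6, 1.2) → out
#3 (-18,-24): internal coord -18 + (-24)·β' = -12.334369; -12.334369 ∉ [0.6, 1.2) → out
#4 (-5,-24): internal coord -5 + (-24)·β' = +0.665631; +0.665631 ∈ [0.6, 1.2) → IN Λ
#5 (0,0): internal coord 0 + (0)·β' = +0.000000; +0.000000 ∉ [0.6, 1.2) → out
#6 (0,-4): internal coord 0 + (-4)·β' = +0.944272; +0.944272 ∈ [0.6, 1.2) → IN Λ
#7 (12,-10): internal coord 12 + (-10)·β' = +14.360680; +14.360680 ∉ [0.6, 1.2) → out
#8 (7,23): internal coord 7 + (23)·β' = +1.570437; +1.570437 ∉ [0.6, 1.2) → out
#9 (5,19): internal coord 5 + (19)·β' = +0.514708; +0.514708 ∉ [0.6, 1.2) → out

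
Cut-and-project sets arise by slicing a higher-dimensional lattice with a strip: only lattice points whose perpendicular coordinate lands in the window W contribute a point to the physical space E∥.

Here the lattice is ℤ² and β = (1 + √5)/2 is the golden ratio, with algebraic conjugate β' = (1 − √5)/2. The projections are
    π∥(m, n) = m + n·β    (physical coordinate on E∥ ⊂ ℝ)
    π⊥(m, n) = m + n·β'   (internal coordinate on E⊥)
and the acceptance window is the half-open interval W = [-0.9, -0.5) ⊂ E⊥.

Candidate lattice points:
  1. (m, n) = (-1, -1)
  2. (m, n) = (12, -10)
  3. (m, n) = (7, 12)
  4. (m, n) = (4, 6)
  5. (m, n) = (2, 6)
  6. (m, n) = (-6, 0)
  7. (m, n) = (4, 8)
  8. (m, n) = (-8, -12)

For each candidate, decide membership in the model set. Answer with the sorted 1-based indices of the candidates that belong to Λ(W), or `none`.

8

Compute β' = (1−√5)/2 = -0.618034, so π⊥(m,n) = m -0.618034·n.
[1] lift (-1,-1): star map gives -0.381966; window check -0.9 ≤ -0.381966 < -0.5 is false → out
[2] lift (12,-10): star map gives 18.180340; window check -0.9 ≤ 18.180340 < -0.5 is false → out
[3] lift (7,12): star map gives -0.416408; window check -0.9 ≤ -0.416408 < -0.5 is false → out
[4] lift (4,6): star map gives 0.291796; window check -0.9 ≤ 0.291796 < -0.5 is false → out
[5] lift (2,6): star map gives -1.708204; window check -0.9 ≤ -1.708204 < -0.5 is false → out
[6] lift (-6,0): star map gives -6.000000; window check -0.9 ≤ -6.000000 < -0.5 is false → out
[7] lift (4,8): star map gives -0.944272; window check -0.9 ≤ -0.944272 < -0.5 is false → out
[8] lift (-8,-12): star map gives -0.583592; window check -0.9 ≤ -0.583592 < -0.5 is true → IN Λ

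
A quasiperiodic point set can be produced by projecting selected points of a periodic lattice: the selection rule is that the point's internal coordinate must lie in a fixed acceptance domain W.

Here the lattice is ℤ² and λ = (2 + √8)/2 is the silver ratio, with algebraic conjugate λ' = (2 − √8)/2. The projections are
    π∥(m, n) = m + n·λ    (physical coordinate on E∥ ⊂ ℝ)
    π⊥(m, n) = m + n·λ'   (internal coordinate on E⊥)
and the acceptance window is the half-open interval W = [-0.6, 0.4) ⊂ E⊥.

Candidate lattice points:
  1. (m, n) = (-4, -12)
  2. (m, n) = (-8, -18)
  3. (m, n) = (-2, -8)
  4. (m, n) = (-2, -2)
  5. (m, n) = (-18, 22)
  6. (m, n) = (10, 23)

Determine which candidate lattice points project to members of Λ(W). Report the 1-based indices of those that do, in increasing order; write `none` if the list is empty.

Compute λ' = (2−√8)/2 = -0.41421, so π⊥(m,n) = m -0.41421·n.
candidate 1: (m,n)=(-4,-12) → π∥ = -4-12·λ ≈ -32.97056, π⊥ = -4-12·λ' ≈ 0.97056 ∉ [-0.6, 0.4) ⇒ out
candidate 2: (m,n)=(-8,-18) → π∥ = -8-18·λ ≈ -51.45584, π⊥ = -8-18·λ' ≈ -0.54416 ∈ [-0.6, 0.4) ⇒ IN Λ
candidate 3: (m,n)=(-2,-8) → π∥ = -2-8·λ ≈ -21.31371, π⊥ = -2-8·λ' ≈ 1.31371 ∉ [-0.6, 0.4) ⇒ out
candidate 4: (m,n)=(-2,-2) → π∥ = -2-2·λ ≈ -6.82843, π⊥ = -2-2·λ' ≈ -1.17157 ∉ [-0.6, 0.4) ⇒ out
candidate 5: (m,n)=(-18,22) → π∥ = -18+22·λ ≈ 35.11270, π⊥ = -18+22·λ' ≈ -27.11270 ∉ [-0.6, 0.4) ⇒ out
candidate 6: (m,n)=(10,23) → π∥ = 10+23·λ ≈ 65.52691, π⊥ = 10+23·λ' ≈ 0.47309 ∉ [-0.6, 0.4) ⇒ out

2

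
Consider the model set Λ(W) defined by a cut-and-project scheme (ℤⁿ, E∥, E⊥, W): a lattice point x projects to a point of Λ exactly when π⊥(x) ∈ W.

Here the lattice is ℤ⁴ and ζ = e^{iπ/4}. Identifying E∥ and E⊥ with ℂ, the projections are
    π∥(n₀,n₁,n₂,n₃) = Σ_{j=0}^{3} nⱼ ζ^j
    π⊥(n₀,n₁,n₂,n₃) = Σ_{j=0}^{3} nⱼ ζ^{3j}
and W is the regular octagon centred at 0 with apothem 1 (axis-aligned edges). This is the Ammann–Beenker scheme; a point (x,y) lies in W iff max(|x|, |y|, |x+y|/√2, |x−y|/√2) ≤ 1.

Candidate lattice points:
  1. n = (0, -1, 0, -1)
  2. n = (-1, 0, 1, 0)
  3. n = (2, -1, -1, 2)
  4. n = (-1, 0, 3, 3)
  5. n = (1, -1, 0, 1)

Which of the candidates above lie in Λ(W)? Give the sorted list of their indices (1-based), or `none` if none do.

none

With ζ = e^{iπ/4} the internal vectors are ζ^0,ζ^3,ζ^6,ζ^9.
candidate 1: n = (0, -1, 0, -1) → π⊥ ≈ (+0.00000, -1.41421); max(|x|,|y|,|x±y|/√2) = 1.41421 > 1 ⇒ ∉ W
candidate 2: n = (-1, 0, 1, 0) → π⊥ ≈ (-1.00000, -1.00000); max(|x|,|y|,|x±y|/√2) = 1.41421 > 1 ⇒ ∉ W
candidate 3: n = (2, -1, -1, 2) → π⊥ ≈ (+4.12132, +1.70711); max(|x|,|y|,|x±y|/√2) = 4.12132 > 1 ⇒ ∉ W
candidate 4: n = (-1, 0, 3, 3) → π⊥ ≈ (+1.12132, -0.87868); max(|x|,|y|,|x±y|/√2) = 1.41421 > 1 ⇒ ∉ W
candidate 5: n = (1, -1, 0, 1) → π⊥ ≈ (+2.41421, +0.00000); max(|x|,|y|,|x±y|/√2) = 2.41421 > 1 ⇒ ∉ W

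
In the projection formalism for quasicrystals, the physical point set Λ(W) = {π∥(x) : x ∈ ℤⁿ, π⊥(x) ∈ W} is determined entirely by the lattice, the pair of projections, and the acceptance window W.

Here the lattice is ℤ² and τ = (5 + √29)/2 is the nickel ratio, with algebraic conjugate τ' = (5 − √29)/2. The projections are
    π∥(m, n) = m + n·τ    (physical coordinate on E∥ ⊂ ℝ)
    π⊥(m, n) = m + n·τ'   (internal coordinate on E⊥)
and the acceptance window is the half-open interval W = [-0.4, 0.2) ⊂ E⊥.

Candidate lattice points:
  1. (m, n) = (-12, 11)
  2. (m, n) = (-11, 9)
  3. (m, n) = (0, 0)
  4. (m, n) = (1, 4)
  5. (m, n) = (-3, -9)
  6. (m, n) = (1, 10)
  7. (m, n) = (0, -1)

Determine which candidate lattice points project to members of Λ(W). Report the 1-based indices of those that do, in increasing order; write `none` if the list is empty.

τ' = (5−√29)/2 ≈ -0.192582.
candidate 1: (m,n)=(-12,11) → π∥ = -12+11·τ ≈ 45.118406, π⊥ = -12+11·τ' ≈ -14.118406 ∉ [-0.4, 0.2) ⇒ out
candidate 2: (m,n)=(-11,9) → π∥ = -11+9·τ ≈ 35.733242, π⊥ = -11+9·τ' ≈ -12.733242 ∉ [-0.4, 0.2) ⇒ out
candidate 3: (m,n)=(0,0) → π∥ = 0+0·τ ≈ 0.000000, π⊥ = 0+0·τ' ≈ 0.000000 ∈ [-0.4, 0.2) ⇒ IN Λ
candidate 4: (m,n)=(1,4) → π∥ = 1+4·τ ≈ 21.770330, π⊥ = 1+4·τ' ≈ 0.229670 ∉ [-0.4, 0.2) ⇒ out
candidate 5: (m,n)=(-3,-9) → π∥ = -3-9·τ ≈ -49.733242, π⊥ = -3-9·τ' ≈ -1.266758 ∉ [-0.4, 0.2) ⇒ out
candidate 6: (m,n)=(1,10) → π∥ = 1+10·τ ≈ 52.925824, π⊥ = 1+10·τ' ≈ -0.925824 ∉ [-0.4, 0.2) ⇒ out
candidate 7: (m,n)=(0,-1) → π∥ = 0-1·τ ≈ -5.192582, π⊥ = 0-1·τ' ≈ 0.192582 ∈ [-0.4, 0.2) ⇒ IN Λ

3, 7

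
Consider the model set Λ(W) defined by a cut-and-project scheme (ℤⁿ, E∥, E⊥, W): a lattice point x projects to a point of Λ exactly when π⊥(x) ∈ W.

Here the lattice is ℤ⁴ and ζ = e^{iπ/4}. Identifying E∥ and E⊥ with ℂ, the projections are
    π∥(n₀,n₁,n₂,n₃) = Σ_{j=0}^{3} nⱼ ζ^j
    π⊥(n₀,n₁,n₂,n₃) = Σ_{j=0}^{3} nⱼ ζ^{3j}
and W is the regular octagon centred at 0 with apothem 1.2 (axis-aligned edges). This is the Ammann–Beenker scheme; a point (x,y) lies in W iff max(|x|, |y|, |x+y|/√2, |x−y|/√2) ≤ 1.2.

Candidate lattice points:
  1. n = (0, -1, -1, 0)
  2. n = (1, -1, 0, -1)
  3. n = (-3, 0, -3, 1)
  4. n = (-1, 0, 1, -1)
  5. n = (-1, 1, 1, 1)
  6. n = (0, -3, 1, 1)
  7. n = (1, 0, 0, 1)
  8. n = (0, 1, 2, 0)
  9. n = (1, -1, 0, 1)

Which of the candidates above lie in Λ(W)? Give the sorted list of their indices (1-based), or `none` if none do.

π⊥(n) = n₀ + n₁ζ³ + n₂ζ⁶ + n₃ζ⁹ where ζ = e^{iπ/4}.
candidate 1: n = (0, -1, -1, 0) → π⊥ ≈ (+0.707107, +0.292893); max(|x|,|y|,|x±y|/√2) = 0.707107 ≤ 1.2 ⇒ ∈ W
candidate 2: n = (1, -1, 0, -1) → π⊥ ≈ (+1.000000, -1.414214); max(|x|,|y|,|x±y|/√2) = 1.707107 > 1.2 ⇒ ∉ W
candidate 3: n = (-3, 0, -3, 1) → π⊥ ≈ (-2.292893, +3.707107); max(|x|,|y|,|x±y|/√2) = 4.242641 > 1.2 ⇒ ∉ W
candidate 4: n = (-1, 0, 1, -1) → π⊥ ≈ (-1.707107, -1.707107); max(|x|,|y|,|x±y|/√2) = 2.414214 > 1.2 ⇒ ∉ W
candidate 5: n = (-1, 1, 1, 1) → π⊥ ≈ (-1.000000, +0.414214); max(|x|,|y|,|x±y|/√2) = 1.000000 ≤ 1.2 ⇒ ∈ W
candidate 6: n = (0, -3, 1, 1) → π⊥ ≈ (+2.828427, -2.414214); max(|x|,|y|,|x±y|/√2) = 3.707107 > 1.2 ⇒ ∉ W
candidate 7: n = (1, 0, 0, 1) → π⊥ ≈ (+1.707107, +0.707107); max(|x|,|y|,|x±y|/√2) = 1.707107 > 1.2 ⇒ ∉ W
candidate 8: n = (0, 1, 2, 0) → π⊥ ≈ (-0.707107, -1.292893); max(|x|,|y|,|x±y|/√2) = 1.414214 > 1.2 ⇒ ∉ W
candidate 9: n = (1, -1, 0, 1) → π⊥ ≈ (+2.414214, +0.000000); max(|x|,|y|,|x±y|/√2) = 2.414214 > 1.2 ⇒ ∉ W

1, 5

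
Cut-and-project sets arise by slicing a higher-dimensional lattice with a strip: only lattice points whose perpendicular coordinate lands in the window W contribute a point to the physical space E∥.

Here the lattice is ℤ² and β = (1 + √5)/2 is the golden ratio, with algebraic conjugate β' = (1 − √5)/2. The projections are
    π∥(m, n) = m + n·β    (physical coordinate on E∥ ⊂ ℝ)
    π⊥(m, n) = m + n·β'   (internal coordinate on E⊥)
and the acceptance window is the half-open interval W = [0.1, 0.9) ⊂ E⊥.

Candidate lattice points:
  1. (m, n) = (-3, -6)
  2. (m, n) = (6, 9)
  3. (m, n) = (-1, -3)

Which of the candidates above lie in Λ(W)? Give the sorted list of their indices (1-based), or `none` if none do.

1, 2, 3

Compute β' = (1−√5)/2 = -0.61803, so π⊥(m,n) = m -0.61803·n.
candidate 1: (m,n)=(-3,-6) → π∥ = -3-6·β ≈ -12.70820, π⊥ = -3-6·β' ≈ 0.70820 ∈ [0.1, 0.9) ⇒ IN Λ
candidate 2: (m,n)=(6,9) → π∥ = 6+9·β ≈ 20.56231, π⊥ = 6+9·β' ≈ 0.43769 ∈ [0.1, 0.9) ⇒ IN Λ
candidate 3: (m,n)=(-1,-3) → π∥ = -1-3·β ≈ -5.85410, π⊥ = -1-3·β' ≈ 0.85410 ∈ [0.1, 0.9) ⇒ IN Λ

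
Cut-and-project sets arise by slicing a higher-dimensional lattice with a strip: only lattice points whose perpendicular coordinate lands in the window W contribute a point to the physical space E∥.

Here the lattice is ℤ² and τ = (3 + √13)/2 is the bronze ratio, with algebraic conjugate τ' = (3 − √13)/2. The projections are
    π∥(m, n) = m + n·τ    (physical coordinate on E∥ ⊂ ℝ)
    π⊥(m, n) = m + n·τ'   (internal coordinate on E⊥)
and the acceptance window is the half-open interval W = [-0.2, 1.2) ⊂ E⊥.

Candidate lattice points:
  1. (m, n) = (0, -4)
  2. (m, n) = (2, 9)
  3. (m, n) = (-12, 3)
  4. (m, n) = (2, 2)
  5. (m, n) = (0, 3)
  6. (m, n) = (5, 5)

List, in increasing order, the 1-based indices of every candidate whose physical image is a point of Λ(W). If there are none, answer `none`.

none

τ' = (3−√13)/2 ≈ -0.302776.
#1 (0,-4): internal coord 0 + (-4)·τ' = +1.211103; +1.211103 ∉ [-0.2, 1.2) → out
#2 (2,9): internal coord 2 + (9)·τ' = -0.724981; -0.724981 ∉ [-0.2, 1.2) → out
#3 (-12,3): internal coord -12 + (3)·τ' = -12.908327; -12.908327 ∉ [-0.2, 1.2) → out
#4 (2,2): internal coord 2 + (2)·τ' = +1.394449; +1.394449 ∉ [-0.2, 1.2) → out
#5 (0,3): internal coord 0 + (3)·τ' = -0.908327; -0.908327 ∉ [-0.2, 1.2) → out
#6 (5,5): internal coord 5 + (5)·τ' = +3.486122; +3.486122 ∉ [-0.2, 1.2) → out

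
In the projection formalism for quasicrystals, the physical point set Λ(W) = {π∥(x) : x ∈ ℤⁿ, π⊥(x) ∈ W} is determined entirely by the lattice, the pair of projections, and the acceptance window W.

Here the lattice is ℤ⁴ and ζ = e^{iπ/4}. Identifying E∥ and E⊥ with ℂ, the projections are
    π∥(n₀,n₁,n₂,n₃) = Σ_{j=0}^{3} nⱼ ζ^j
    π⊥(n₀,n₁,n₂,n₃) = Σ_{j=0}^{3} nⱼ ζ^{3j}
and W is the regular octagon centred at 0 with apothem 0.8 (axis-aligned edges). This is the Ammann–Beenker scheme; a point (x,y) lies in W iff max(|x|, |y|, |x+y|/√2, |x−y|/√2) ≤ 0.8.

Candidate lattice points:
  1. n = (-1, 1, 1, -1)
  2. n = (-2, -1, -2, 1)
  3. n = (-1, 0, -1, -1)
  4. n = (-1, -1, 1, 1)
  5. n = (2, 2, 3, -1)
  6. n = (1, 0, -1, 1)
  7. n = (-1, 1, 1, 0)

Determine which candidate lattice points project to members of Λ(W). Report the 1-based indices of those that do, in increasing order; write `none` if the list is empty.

With ζ = e^{iπ/4} the internal vectors are ζ^0,ζ^3,ζ^6,ζ^9.
candidate 1: n = (-1, 1, 1, -1) → π⊥ ≈ (-2.414214, -1.000000); max(|x|,|y|,|x±y|/√2) = 2.414214 > 0.8 ⇒ ∉ W
candidate 2: n = (-2, -1, -2, 1) → π⊥ ≈ (-0.585786, +2.000000); max(|x|,|y|,|x±y|/√2) = 2.000000 > 0.8 ⇒ ∉ W
candidate 3: n = (-1, 0, -1, -1) → π⊥ ≈ (-1.707107, +0.292893); max(|x|,|y|,|x±y|/√2) = 1.707107 > 0.8 ⇒ ∉ W
candidate 4: n = (-1, -1, 1, 1) → π⊥ ≈ (+0.414214, -1.000000); max(|x|,|y|,|x±y|/√2) = 1.000000 > 0.8 ⇒ ∉ W
candidate 5: n = (2, 2, 3, -1) → π⊥ ≈ (-0.121320, -2.292893); max(|x|,|y|,|x±y|/√2) = 2.292893 > 0.8 ⇒ ∉ W
candidate 6: n = (1, 0, -1, 1) → π⊥ ≈ (+1.707107, +1.707107); max(|x|,|y|,|x±y|/√2) = 2.414214 > 0.8 ⇒ ∉ W
candidate 7: n = (-1, 1, 1, 0) → π⊥ ≈ (-1.707107, -0.292893); max(|x|,|y|,|x±y|/√2) = 1.707107 > 0.8 ⇒ ∉ W

none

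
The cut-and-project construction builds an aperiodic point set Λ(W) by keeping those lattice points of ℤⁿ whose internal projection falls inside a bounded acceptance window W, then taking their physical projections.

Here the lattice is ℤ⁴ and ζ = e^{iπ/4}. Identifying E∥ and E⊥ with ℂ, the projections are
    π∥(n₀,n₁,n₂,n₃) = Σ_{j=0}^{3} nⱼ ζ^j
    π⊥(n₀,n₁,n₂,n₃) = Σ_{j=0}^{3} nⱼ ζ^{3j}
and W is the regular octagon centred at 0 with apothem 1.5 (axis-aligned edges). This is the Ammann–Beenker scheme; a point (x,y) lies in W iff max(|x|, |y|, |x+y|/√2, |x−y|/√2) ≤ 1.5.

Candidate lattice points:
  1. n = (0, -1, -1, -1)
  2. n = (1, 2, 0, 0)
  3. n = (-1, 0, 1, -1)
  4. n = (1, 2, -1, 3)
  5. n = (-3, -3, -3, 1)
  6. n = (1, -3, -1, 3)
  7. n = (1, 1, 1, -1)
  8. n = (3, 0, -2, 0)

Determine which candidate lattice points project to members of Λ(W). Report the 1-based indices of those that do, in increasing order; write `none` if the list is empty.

1, 2, 7

With ζ = e^{iπ/4} the internal vectors are ζ^0,ζ^3,ζ^6,ζ^9.
#1 (0, -1, -1, -1): internal (0.000000, -0.414214); octagon support 0.414214 vs apothem 1.5 → ∈ W
#2 (1, 2, 0, 0): internal (-0.414214, 1.414214); octagon support 1.414214 vs apothem 1.5 → ∈ W
#3 (-1, 0, 1, -1): internal (-1.707107, -1.707107); octagon support 2.414214 vs apothem 1.5 → ∉ W
#4 (1, 2, -1, 3): internal (1.707107, 4.535534); octagon support 4.535534 vs apothem 1.5 → ∉ W
#5 (-3, -3, -3, 1): internal (-0.171573, 1.585786); octagon support 1.585786 vs apothem 1.5 → ∉ W
#6 (1, -3, -1, 3): internal (5.242641, 1.000000); octagon support 5.242641 vs apothem 1.5 → ∉ W
#7 (1, 1, 1, -1): internal (-0.414214, -1.000000); octagon support 1.000000 vs apothem 1.5 → ∈ W
#8 (3, 0, -2, 0): internal (3.000000, 2.000000); octagon support 3.535534 vs apothem 1.5 → ∉ W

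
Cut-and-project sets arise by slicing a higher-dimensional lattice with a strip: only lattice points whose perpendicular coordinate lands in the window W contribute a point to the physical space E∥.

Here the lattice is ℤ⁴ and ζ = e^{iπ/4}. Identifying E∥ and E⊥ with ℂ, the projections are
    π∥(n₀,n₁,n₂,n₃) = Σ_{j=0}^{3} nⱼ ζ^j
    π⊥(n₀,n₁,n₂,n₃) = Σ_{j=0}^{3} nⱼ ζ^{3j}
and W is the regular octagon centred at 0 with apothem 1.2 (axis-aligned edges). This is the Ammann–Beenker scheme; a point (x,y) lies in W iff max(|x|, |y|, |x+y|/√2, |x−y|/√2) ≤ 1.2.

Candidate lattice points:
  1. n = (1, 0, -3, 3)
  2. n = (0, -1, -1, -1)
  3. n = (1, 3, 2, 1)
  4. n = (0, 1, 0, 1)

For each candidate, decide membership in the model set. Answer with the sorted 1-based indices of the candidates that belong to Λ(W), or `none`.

2, 3

π⊥(n) = n₀ + n₁ζ³ + n₂ζ⁶ + n₃ζ⁹ where ζ = e^{iπ/4}.
#1 (1, 0, -3, 3): internal (3.1213, 5.1213); octagon support 5.8284 vs apothem 1.2 → ∉ W
#2 (0, -1, -1, -1): internal (0.0000, -0.4142); octagon support 0.4142 vs apothem 1.2 → ∈ W
#3 (1, 3, 2, 1): internal (-0.4142, 0.8284); octagon support 0.8787 vs apothem 1.2 → ∈ W
#4 (0, 1, 0, 1): internal (0.0000, 1.4142); octagon support 1.4142 vs apothem 1.2 → ∉ W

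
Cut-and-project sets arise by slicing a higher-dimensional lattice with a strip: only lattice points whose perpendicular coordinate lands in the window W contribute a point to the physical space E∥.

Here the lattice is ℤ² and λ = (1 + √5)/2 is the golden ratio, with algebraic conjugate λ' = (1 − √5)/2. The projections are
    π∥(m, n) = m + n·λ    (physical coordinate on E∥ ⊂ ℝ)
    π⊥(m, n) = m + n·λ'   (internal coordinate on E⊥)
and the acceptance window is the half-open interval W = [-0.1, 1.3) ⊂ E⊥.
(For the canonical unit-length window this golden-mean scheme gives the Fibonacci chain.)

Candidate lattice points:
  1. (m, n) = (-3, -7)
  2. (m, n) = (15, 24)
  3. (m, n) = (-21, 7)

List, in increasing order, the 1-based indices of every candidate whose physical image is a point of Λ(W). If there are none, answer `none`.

2

λ' = (1−√5)/2 ≈ -0.61803.
#1 (-3,-7): internal coord -3 + (-7)·λ' = +1.32624; +1.32624 ∉ [-0.1, 1.3) → out
#2 (15,24): internal coord 15 + (24)·λ' = +0.16718; +0.16718 ∈ [-0.1, 1.3) → IN Λ
#3 (-21,7): internal coord -21 + (7)·λ' = -25.32624; -25.32624 ∉ [-0.1, 1.3) → out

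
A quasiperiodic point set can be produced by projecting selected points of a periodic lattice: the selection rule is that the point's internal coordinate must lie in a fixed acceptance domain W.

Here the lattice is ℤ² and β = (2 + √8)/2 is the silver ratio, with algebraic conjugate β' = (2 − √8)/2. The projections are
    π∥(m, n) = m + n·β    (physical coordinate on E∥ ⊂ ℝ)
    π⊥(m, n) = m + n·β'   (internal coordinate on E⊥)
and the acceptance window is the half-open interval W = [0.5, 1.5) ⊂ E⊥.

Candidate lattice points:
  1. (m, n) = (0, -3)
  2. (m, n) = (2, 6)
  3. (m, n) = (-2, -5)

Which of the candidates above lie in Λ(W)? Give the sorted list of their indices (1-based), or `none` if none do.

β' = (2−√8)/2 ≈ -0.414214.
candidate 1: (m,n)=(0,-3) → π∥ = 0-3·β ≈ -7.242641, π⊥ = 0-3·β' ≈ 1.242641 ∈ [0.5, 1.5) ⇒ IN Λ
candidate 2: (m,n)=(2,6) → π∥ = 2+6·β ≈ 16.485281, π⊥ = 2+6·β' ≈ -0.485281 ∉ [0.5, 1.5) ⇒ out
candidate 3: (m,n)=(-2,-5) → π∥ = -2-5·β ≈ -14.071068, π⊥ = -2-5·β' ≈ 0.071068 ∉ [0.5, 1.5) ⇒ out

1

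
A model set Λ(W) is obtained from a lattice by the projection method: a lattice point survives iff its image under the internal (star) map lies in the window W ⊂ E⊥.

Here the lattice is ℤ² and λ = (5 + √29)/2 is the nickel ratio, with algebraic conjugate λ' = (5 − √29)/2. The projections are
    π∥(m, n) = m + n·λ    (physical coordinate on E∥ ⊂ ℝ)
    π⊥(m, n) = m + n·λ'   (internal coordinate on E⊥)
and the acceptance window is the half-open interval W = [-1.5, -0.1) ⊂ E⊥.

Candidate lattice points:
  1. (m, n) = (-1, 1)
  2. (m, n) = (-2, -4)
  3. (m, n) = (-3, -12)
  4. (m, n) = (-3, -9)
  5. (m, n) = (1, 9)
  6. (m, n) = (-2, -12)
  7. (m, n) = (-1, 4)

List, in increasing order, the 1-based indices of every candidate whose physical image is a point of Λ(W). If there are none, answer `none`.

1, 2, 3, 4, 5

λ' = (5−√29)/2 ≈ -0.19258.
[1] lift (-1,1): star map gives -1.19258; window check -1.5 ≤ -1.19258 < -0.1 is true → IN Λ
[2] lift (-2,-4): star map gives -1.22967; window check -1.5 ≤ -1.22967 < -0.1 is true → IN Λ
[3] lift (-3,-12): star map gives -0.68901; window check -1.5 ≤ -0.68901 < -0.1 is true → IN Λ
[4] lift (-3,-9): star map gives -1.26676; window check -1.5 ≤ -1.26676 < -0.1 is true → IN Λ
[5] lift (1,9): star map gives -0.73324; window check -1.5 ≤ -0.73324 < -0.1 is true → IN Λ
[6] lift (-2,-12): star map gives 0.31099; window check -1.5 ≤ 0.31099 < -0.1 is false → out
[7] lift (-1,4): star map gives -1.77033; window check -1.5 ≤ -1.77033 < -0.1 is false → out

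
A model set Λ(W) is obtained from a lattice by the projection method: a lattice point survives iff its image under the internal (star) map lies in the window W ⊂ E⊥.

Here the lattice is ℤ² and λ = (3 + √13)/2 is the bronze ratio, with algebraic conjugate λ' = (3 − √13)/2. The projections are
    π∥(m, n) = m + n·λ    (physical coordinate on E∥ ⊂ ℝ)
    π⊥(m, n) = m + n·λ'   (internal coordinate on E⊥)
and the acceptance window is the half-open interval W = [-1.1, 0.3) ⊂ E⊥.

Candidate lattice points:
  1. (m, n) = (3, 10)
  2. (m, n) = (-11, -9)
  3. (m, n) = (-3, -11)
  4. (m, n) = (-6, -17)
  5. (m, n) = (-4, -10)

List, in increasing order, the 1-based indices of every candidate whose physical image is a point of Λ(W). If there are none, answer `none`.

Compute λ' = (3−√13)/2 = -0.30278, so π⊥(m,n) = m -0.30278·n.
candidate 1: (m,n)=(3,10) → π∥ = 3+10·λ ≈ 36.02776, π⊥ = 3+10·λ' ≈ -0.02776 ∈ [-1.1, 0.3) ⇒ IN Λ
candidate 2: (m,n)=(-11,-9) → π∥ = -11-9·λ ≈ -40.72498, π⊥ = -11-9·λ' ≈ -8.27502 ∉ [-1.1, 0.3) ⇒ out
candidate 3: (m,n)=(-3,-11) → π∥ = -3-11·λ ≈ -39.33053, π⊥ = -3-11·λ' ≈ 0.33053 ∉ [-1.1, 0.3) ⇒ out
candidate 4: (m,n)=(-6,-17) → π∥ = -6-17·λ ≈ -62.14719, π⊥ = -6-17·λ' ≈ -0.85281 ∈ [-1.1, 0.3) ⇒ IN Λ
candidate 5: (m,n)=(-4,-10) → π∥ = -4-10·λ ≈ -37.02776, π⊥ = -4-10·λ' ≈ -0.97224 ∈ [-1.1, 0.3) ⇒ IN Λ

1, 4, 5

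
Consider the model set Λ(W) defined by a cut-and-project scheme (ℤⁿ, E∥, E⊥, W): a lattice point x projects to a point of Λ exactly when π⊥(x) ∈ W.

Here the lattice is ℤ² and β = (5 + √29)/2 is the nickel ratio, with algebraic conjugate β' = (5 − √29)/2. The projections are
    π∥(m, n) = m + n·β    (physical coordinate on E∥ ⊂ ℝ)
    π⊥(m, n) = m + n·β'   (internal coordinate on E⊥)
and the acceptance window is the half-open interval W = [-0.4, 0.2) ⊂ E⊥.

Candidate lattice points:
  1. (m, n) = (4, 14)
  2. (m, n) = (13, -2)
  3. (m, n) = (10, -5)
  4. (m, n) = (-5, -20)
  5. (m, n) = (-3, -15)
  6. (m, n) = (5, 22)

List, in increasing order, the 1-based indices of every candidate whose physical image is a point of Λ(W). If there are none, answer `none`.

5

β' = (5−√29)/2 ≈ -0.19258.
[1] lift (4,14): star map gives 1.30385; window check -0.4 ≤ 1.30385 < 0.2 is false → out
[2] lift (13,-2): star map gives 13.38516; window check -0.4 ≤ 13.38516 < 0.2 is false → out
[3] lift (10,-5): star map gives 10.96291; window check -0.4 ≤ 10.96291 < 0.2 is false → out
[4] lift (-5,-20): star map gives -1.14835; window check -0.4 ≤ -1.14835 < 0.2 is false → out
[5] lift (-3,-15): star map gives -0.11126; window check -0.4 ≤ -0.11126 < 0.2 is true → IN Λ
[6] lift (5,22): star map gives 0.76319; window check -0.4 ≤ 0.76319 < 0.2 is false → out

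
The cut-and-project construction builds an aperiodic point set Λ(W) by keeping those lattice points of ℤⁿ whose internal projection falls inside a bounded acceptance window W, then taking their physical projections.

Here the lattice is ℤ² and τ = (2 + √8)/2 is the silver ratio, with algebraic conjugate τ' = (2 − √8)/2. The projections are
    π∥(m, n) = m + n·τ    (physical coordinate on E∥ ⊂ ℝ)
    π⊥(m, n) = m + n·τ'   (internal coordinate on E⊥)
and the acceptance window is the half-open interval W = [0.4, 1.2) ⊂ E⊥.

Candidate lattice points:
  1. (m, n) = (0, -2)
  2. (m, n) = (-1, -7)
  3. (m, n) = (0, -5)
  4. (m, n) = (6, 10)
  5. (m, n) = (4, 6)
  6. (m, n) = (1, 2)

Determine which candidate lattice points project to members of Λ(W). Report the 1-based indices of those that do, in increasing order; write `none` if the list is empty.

Compute τ' = (2−√8)/2 = -0.4142, so π⊥(m,n) = m -0.4142·n.
[1] lift (0,-2): star map gives 0.8284; window check 0.4 ≤ 0.8284 < 1.2 is true → IN Λ
[2] lift (-1,-7): star map gives 1.8995; window check 0.4 ≤ 1.8995 < 1.2 is false → out
[3] lift (0,-5): star map gives 2.0711; window check 0.4 ≤ 2.0711 < 1.2 is false → out
[4] lift (6,10): star map gives 1.8579; window check 0.4 ≤ 1.8579 < 1.2 is false → out
[5] lift (4,6): star map gives 1.5147; window check 0.4 ≤ 1.5147 < 1.2 is false → out
[6] lift (1,2): star map gives 0.1716; window check 0.4 ≤ 0.1716 < 1.2 is false → out

1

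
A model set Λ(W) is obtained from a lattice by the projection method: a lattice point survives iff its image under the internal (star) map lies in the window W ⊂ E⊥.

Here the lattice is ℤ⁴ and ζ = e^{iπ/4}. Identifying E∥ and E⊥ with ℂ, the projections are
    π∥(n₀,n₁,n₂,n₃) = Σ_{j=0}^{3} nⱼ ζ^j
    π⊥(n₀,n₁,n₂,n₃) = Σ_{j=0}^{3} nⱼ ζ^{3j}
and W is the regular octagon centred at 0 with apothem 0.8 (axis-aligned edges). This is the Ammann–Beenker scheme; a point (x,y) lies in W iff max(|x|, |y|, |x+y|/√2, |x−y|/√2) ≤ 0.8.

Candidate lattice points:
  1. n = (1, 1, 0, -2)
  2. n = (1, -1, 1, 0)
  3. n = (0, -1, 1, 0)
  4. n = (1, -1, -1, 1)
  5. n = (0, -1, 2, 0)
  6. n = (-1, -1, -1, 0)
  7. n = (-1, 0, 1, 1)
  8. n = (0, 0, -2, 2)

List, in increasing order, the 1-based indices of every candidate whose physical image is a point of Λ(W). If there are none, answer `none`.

6, 7

π⊥(n) = n₀ + n₁ζ³ + n₂ζ⁶ + n₃ζ⁹ where ζ = e^{iπ/4}.
candidate 1: n = (1, 1, 0, -2) → π⊥ ≈ (-1.1213, -0.7071); max(|x|,|y|,|x±y|/√2) = 1.2929 > 0.8 ⇒ ∉ W
candidate 2: n = (1, -1, 1, 0) → π⊥ ≈ (+1.7071, -1.7071); max(|x|,|y|,|x±y|/√2) = 2.4142 > 0.8 ⇒ ∉ W
candidate 3: n = (0, -1, 1, 0) → π⊥ ≈ (+0.7071, -1.7071); max(|x|,|y|,|x±y|/√2) = 1.7071 > 0.8 ⇒ ∉ W
candidate 4: n = (1, -1, -1, 1) → π⊥ ≈ (+2.4142, +1.0000); max(|x|,|y|,|x±y|/√2) = 2.4142 > 0.8 ⇒ ∉ W
candidate 5: n = (0, -1, 2, 0) → π⊥ ≈ (+0.7071, -2.7071); max(|x|,|y|,|x±y|/√2) = 2.7071 > 0.8 ⇒ ∉ W
candidate 6: n = (-1, -1, -1, 0) → π⊥ ≈ (-0.2929, +0.2929); max(|x|,|y|,|x±y|/√2) = 0.4142 ≤ 0.8 ⇒ ∈ W
candidate 7: n = (-1, 0, 1, 1) → π⊥ ≈ (-0.2929, -0.2929); max(|x|,|y|,|x±y|/√2) = 0.4142 ≤ 0.8 ⇒ ∈ W
candidate 8: n = (0, 0, -2, 2) → π⊥ ≈ (+1.4142, +3.4142); max(|x|,|y|,|x±y|/√2) = 3.4142 > 0.8 ⇒ ∉ W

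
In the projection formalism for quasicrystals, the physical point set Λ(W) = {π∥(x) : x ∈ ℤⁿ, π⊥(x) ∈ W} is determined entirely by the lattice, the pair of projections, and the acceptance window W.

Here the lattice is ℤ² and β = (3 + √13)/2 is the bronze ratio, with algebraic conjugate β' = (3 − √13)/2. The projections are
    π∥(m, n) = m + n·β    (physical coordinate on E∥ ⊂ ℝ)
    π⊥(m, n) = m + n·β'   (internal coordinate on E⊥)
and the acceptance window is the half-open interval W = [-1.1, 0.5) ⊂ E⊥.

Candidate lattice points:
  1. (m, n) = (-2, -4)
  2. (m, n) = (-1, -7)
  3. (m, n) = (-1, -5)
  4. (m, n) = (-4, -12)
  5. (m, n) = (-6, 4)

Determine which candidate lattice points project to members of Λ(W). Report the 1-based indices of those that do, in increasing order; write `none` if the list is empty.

Numerically β ≈ 3.3028 and β' = −1/β ≈ -0.3028.
candidate 1: (m,n)=(-2,-4) → π∥ = -2-4·β ≈ -15.2111, π⊥ = -2-4·β' ≈ -0.7889 ∈ [-1.1, 0.5) ⇒ IN Λ
candidate 2: (m,n)=(-1,-7) → π∥ = -1-7·β ≈ -24.1194, π⊥ = -1-7·β' ≈ 1.1194 ∉ [-1.1, 0.5) ⇒ out
candidate 3: (m,n)=(-1,-5) → π∥ = -1-5·β ≈ -17.5139, π⊥ = -1-5·β' ≈ 0.5139 ∉ [-1.1, 0.5) ⇒ out
candidate 4: (m,n)=(-4,-12) → π∥ = -4-12·β ≈ -43.6333, π⊥ = -4-12·β' ≈ -0.3667 ∈ [-1.1, 0.5) ⇒ IN Λ
candidate 5: (m,n)=(-6,4) → π∥ = -6+4·β ≈ 7.2111, π⊥ = -6+4·β' ≈ -7.2111 ∉ [-1.1, 0.5) ⇒ out

1, 4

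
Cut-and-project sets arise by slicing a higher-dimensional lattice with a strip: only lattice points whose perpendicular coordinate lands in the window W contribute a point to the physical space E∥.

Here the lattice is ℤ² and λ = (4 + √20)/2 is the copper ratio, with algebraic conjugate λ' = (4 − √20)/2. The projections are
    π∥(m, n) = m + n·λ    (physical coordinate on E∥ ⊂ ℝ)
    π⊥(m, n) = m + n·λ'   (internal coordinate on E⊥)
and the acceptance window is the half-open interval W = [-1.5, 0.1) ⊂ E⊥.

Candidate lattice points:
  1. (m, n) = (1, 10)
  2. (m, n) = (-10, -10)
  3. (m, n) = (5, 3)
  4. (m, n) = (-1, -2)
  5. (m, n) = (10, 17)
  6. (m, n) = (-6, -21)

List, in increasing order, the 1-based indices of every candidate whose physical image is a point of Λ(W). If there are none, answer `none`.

Compute λ' = (4−√20)/2 = -0.236068, so π⊥(m,n) = m -0.236068·n.
#1 (1,10): internal coord 1 + (10)·λ' = -1.360680; -1.360680 ∈ [-1.5, 0.1) → IN Λ
#2 (-10,-10): internal coord -10 + (-10)·λ' = -7.639320; -7.639320 ∉ [-1.5, 0.1) → out
#3 (5,3): internal coord 5 + (3)·λ' = +4.291796; +4.291796 ∉ [-1.5, 0.1) → out
#4 (-1,-2): internal coord -1 + (-2)·λ' = -0.527864; -0.527864 ∈ [-1.5, 0.1) → IN Λ
#5 (10,17): internal coord 10 + (17)·λ' = +5.986844; +5.986844 ∉ [-1.5, 0.1) → out
#6 (-6,-21): internal coord -6 + (-21)·λ' = -1.042572; -1.042572 ∈ [-1.5, 0.1) → IN Λ

1, 4, 6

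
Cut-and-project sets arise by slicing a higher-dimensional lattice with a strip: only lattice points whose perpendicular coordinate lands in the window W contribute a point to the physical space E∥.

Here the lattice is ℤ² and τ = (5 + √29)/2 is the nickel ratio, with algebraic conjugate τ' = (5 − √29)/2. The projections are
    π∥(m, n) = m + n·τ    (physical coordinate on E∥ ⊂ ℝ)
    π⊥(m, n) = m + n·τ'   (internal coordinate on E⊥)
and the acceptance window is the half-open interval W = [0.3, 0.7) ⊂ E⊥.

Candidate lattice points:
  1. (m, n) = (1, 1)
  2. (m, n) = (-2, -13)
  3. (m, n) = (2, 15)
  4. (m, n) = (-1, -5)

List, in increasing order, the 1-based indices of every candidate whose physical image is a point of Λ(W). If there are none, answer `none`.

2

Numerically τ ≈ 5.19258 and τ' = −1/τ ≈ -0.19258.
candidate 1: (m,n)=(1,1) → π∥ = 1+1·τ ≈ 6.19258, π⊥ = 1+1·τ' ≈ 0.80742 ∉ [0.3, 0.7) ⇒ out
candidate 2: (m,n)=(-2,-13) → π∥ = -2-13·τ ≈ -69.50357, π⊥ = -2-13·τ' ≈ 0.50357 ∈ [0.3, 0.7) ⇒ IN Λ
candidate 3: (m,n)=(2,15) → π∥ = 2+15·τ ≈ 79.88874, π⊥ = 2+15·τ' ≈ -0.88874 ∉ [0.3, 0.7) ⇒ out
candidate 4: (m,n)=(-1,-5) → π∥ = -1-5·τ ≈ -26.96291, π⊥ = -1-5·τ' ≈ -0.03709 ∉ [0.3, 0.7) ⇒ out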